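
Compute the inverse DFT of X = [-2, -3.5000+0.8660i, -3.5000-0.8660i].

x[n] = (1/3) Σ(k=0 to 2) X[k] · e^(2πikn/3)

Computing each x[n]:
x[0] = -3
x[1] = 0
x[2] = 1

x = [-3, 0, 1]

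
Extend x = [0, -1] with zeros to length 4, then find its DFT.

Original 2-point DFT: [-1, 1]
Zero-padded 4-point DFT provides frequency interpolation.

DFT_4([x, 0, ...]) = [-1, 1i, 1, -1i]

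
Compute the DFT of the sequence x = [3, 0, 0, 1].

X[k] = Σ(n=0 to 3) x[n] · ω_4^(nk)
where ω_4 = e^(-2πi/4)

Computing each X[k]:
X[0] = 4
X[1] = 3+1i
X[2] = 2
X[3] = 3-1i

X = [4, 3+1i, 2, 3-1i]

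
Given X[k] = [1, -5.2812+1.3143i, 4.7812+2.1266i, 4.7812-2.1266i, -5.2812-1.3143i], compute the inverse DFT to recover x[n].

x[n] = (1/5) Σ(k=0 to 4) X[k] · e^(2πikn/5)

Computing each x[n]:
x[0] = 0
x[1] = -3
x[2] = 3
x[3] = 2
x[4] = -1

x = [0, -3, 3, 2, -1]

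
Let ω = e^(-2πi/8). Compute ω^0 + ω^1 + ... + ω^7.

Sum of all nth roots of unity equals 0 for n > 1 (geometric series with r ≠ 1).

0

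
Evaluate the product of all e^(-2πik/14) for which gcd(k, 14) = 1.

The primitive 14th roots of unity are ω_14^k for k coprime to 14: k ∈ {1, 3, 5, 9, 11, 13}
Their product equals the constant term of the cyclotomic polynomial Φ_14(x) up to sign.
For n ≥ 3, the product of all primitive nth roots of unity is 1. (For n=1 it is 1; for n=2 it is -1.)

1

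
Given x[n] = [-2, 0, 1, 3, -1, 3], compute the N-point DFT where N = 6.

X[k] = Σ(n=0 to 5) x[n] · ω_6^(nk)
where ω_6 = e^(-2πi/6)

Computing each X[k]:
X[0] = 4
X[1] = -3.5000+0.8660i
X[2] = -0.5000+4.3301i
X[3] = -8
X[4] = -0.5000-4.3301i
X[5] = -3.5000-0.8660i

X = [4, -3.5000+0.8660i, -0.5000+4.3301i, -8, -0.5000-4.3301i, -3.5000-0.8660i]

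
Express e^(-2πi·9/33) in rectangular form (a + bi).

ω_33^9 = e^(-2πi·9/33)
= cos(-2π·9/33) + i·sin(-2π·9/33)
= cos(-18π/33) + i·sin(-18π/33)

ω_33^9 = cos(-18π/33) + i·sin(-18π/33) = -0.1423-0.9898i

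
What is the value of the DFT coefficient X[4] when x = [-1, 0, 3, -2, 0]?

X[4] = Σ(n=0 to 4) x[n] · ω_5^(4n) where ω_5 = e^(-2πi/5)
= (-1)·ω_5^0 + (0)·ω_5^4 + (3)·ω_5^8 + (-2)·ω_5^12 + (0)·ω_5^16

X[4] = -1.8090+2.9389i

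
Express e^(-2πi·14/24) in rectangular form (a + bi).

ω_24^14 = e^(-2πi·14/24)
= cos(-2π·14/24) + i·sin(-2π·14/24)
= cos(-28π/24) + i·sin(-28π/24)

ω_24^14 = cos(-28π/24) + i·sin(-28π/24) = -0.8660+0.5000i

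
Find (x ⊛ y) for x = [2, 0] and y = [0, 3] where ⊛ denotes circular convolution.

(x ⊛ y)[n] = Σ(m=0 to 1) x[m] · y[(n-m) mod 2]

Computing each output sample:
(x ⊛ y)[0] = 0
(x ⊛ y)[1] = 6

x ⊛ y = [0, 6]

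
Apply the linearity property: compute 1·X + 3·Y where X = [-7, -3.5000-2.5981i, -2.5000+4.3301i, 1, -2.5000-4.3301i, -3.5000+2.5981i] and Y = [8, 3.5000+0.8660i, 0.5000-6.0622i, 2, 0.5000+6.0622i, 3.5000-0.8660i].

By linearity: DFT(1x + 3y) = 1·DFT(x) + 3·DFT(y)
= 1·[-7, -3.5000-2.5981i, -2.5000+4.3301i, 1, -2.5000-4.3301i, -3.5000+2.5981i] + 3·[8, 3.5000+0.8660i, 0.5000-6.0622i, 2, 0.5000+6.0622i, 3.5000-0.8660i]

Computing element-wise:
Z[0] = 1·(-7) + 3·(8) = 17
Z[1] = 1·(-3.5000-2.5981i) + 3·(3.5000+0.8660i) = 7.0000-0.0001i
Z[2] = 1·(-2.5000+4.3301i) + 3·(0.5000-6.0622i) = -1.0000-13.8565i
Z[3] = 1·(1) + 3·(2) = 7
Z[4] = 1·(-2.5000-4.3301i) + 3·(0.5000+6.0622i) = -1.0000+13.8565i
Z[5] = 1·(-3.5000+2.5981i) + 3·(3.5000-0.8660i) = 7.0000+0.0001i

DFT(1x + 3y) = 1·X + 3·Y = [17, 7.0000-0.0001i, -1.0000-13.8565i, 7, -1.0000+13.8565i, 7.0000+0.0001i]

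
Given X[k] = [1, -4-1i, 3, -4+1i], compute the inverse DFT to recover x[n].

x[n] = (1/4) Σ(k=0 to 3) X[k] · e^(2πikn/4)

Computing each x[n]:
x[0] = -1
x[1] = 0
x[2] = 3
x[3] = -1

x = [-1, 0, 3, -1]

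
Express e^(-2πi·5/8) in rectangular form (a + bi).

ω_8^5 = e^(-2πi·5/8)
= cos(-2π·5/8) + i·sin(-2π·5/8)
= cos(-10π/8) + i·sin(-10π/8)

ω_8^5 = cos(-10π/8) + i·sin(-10π/8) = -0.7071+0.7071i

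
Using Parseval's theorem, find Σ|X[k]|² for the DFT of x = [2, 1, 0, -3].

Parseval: Σ|x[n]|² = (1/N)Σ|X[k]|², so Σ|X[k]|² = N·Σ|x[n]|² = 4·14.0000

Σ|X[k]|² = N·Σ|x[n]|² = 4·14.0000 = 56.0000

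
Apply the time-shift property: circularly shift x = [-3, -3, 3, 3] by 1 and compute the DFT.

Time shift by 1: X_shifted[k] = ω_4^(1k) · X[k]
Shifted x = [3, -3, -3, 3]

DFT(x[n-1]) = [0, 6+6i, 0, 6-6i]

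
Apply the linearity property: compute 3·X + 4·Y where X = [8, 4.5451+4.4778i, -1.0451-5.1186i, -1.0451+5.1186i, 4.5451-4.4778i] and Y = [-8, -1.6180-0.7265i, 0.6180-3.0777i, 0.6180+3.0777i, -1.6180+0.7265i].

By linearity: DFT(3x + 4y) = 3·DFT(x) + 4·DFT(y)
= 3·[8, 4.5451+4.4778i, -1.0451-5.1186i, -1.0451+5.1186i, 4.5451-4.4778i] + 4·[-8, -1.6180-0.7265i, 0.6180-3.0777i, 0.6180+3.0777i, -1.6180+0.7265i]

Computing element-wise:
Z[0] = 3·(8) + 4·(-8) = -8
Z[1] = 3·(4.5451+4.4778i) + 4·(-1.6180-0.7265i) = 7.1633+10.5274i
Z[2] = 3·(-1.0451-5.1186i) + 4·(0.6180-3.0777i) = -0.6633-27.6666i
Z[3] = 3·(-1.0451+5.1186i) + 4·(0.6180+3.0777i) = -0.6633+27.6666i
Z[4] = 3·(4.5451-4.4778i) + 4·(-1.6180+0.7265i) = 7.1633-10.5274i

DFT(3x + 4y) = 3·X + 4·Y = [-8, 7.1633+10.5274i, -0.6633-27.6666i, -0.6633+27.6666i, 7.1633-10.5274i]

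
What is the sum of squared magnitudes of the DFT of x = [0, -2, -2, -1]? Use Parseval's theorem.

Parseval: Σ|x[n]|² = (1/N)Σ|X[k]|², so Σ|X[k]|² = N·Σ|x[n]|² = 4·9.0000

Σ|X[k]|² = N·Σ|x[n]|² = 4·9.0000 = 36.0000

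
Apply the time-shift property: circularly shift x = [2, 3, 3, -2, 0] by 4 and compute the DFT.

Time shift by 4: X_shifted[k] = ω_5^(4k) · X[k]
Shifted x = [3, 3, -2, 0, 2]

DFT(x[n-4]) = [6, 6.1631+0.2245i, -1.6631-2.4899i, -1.6631+2.4899i, 6.1631-0.2245i]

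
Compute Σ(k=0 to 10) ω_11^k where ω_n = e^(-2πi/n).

Sum of all nth roots of unity equals 0 for n > 1 (geometric series with r ≠ 1).

0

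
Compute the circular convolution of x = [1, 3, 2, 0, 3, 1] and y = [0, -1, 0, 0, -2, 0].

(x ⊛ y)[n] = Σ(m=0 to 5) x[m] · y[(n-m) mod 6]

Computing each output sample:
(x ⊛ y)[0] = -5
(x ⊛ y)[1] = -1
(x ⊛ y)[2] = -9
(x ⊛ y)[3] = -4
(x ⊛ y)[4] = -2
(x ⊛ y)[5] = -9

x ⊛ y = [-5, -1, -9, -4, -2, -9]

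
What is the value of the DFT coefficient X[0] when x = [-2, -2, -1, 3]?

X[0] = Σ(n=0 to 3) x[n] · ω_4^0 = Σ x[n]
= (-2) + (-2) + (-1) + (3)

X[0] = -2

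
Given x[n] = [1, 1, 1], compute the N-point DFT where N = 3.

X[k] = Σ(n=0 to 2) x[n] · ω_3^(nk)
where ω_3 = e^(-2πi/3)

Computing each X[k]:
X[0] = 3
X[1] = 0
X[2] = 0

X = [3, 0, 0]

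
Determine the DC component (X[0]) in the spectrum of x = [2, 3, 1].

X[0] = Σ(n=0 to 2) x[n] · ω_3^0 = Σ x[n]
= (2) + (3) + (1)

X[0] = 6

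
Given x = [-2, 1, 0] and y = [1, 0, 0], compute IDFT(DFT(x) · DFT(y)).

(x ⊛ y)[n] = Σ(m=0 to 2) x[m] · y[(n-m) mod 3]

Computing each output sample:
(x ⊛ y)[0] = -2
(x ⊛ y)[1] = 1
(x ⊛ y)[2] = 0

x ⊛ y = [-2, 1, 0]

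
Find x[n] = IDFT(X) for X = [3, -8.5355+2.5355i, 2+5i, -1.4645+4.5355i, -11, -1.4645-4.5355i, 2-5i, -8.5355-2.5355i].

x[n] = (1/8) Σ(k=0 to 7) X[k] · e^(2πikn/8)

Computing each x[n]:
x[0] = -3
x[1] = -2
x[2] = -1
x[3] = 3
x[4] = 2
x[5] = 3
x[6] = -2
x[7] = 3

x = [-3, -2, -1, 3, 2, 3, -2, 3]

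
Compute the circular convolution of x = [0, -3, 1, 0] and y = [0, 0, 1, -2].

(x ⊛ y)[n] = Σ(m=0 to 3) x[m] · y[(n-m) mod 4]

Computing each output sample:
(x ⊛ y)[0] = 7
(x ⊛ y)[1] = -2
(x ⊛ y)[2] = 0
(x ⊛ y)[3] = -3

x ⊛ y = [7, -2, 0, -3]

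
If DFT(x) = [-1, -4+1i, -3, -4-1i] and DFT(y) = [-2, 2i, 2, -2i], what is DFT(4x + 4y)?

By linearity: DFT(4x + 4y) = 4·DFT(x) + 4·DFT(y)
= 4·[-1, -4+1i, -3, -4-1i] + 4·[-2, 2i, 2, -2i]

Computing element-wise:
Z[0] = 4·(-1) + 4·(-2) = -12
Z[1] = 4·(-4+1i) + 4·(2i) = -16+12i
Z[2] = 4·(-3) + 4·(2) = -4
Z[3] = 4·(-4-1i) + 4·(-2i) = -16-12i

DFT(4x + 4y) = 4·X + 4·Y = [-12, -16+12i, -4, -16-12i]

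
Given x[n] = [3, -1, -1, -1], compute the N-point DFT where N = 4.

X[k] = Σ(n=0 to 3) x[n] · ω_4^(nk)
where ω_4 = e^(-2πi/4)

Computing each X[k]:
X[0] = 0
X[1] = 4
X[2] = 4
X[3] = 4

X = [0, 4, 4, 4]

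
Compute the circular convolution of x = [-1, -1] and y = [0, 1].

(x ⊛ y)[n] = Σ(m=0 to 1) x[m] · y[(n-m) mod 2]

Computing each output sample:
(x ⊛ y)[0] = -1
(x ⊛ y)[1] = -1

x ⊛ y = [-1, -1]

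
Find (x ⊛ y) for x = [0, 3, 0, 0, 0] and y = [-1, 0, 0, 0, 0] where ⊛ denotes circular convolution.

(x ⊛ y)[n] = Σ(m=0 to 4) x[m] · y[(n-m) mod 5]

Computing each output sample:
(x ⊛ y)[0] = 0
(x ⊛ y)[1] = -3
(x ⊛ y)[2] = 0
(x ⊛ y)[3] = 0
(x ⊛ y)[4] = 0

x ⊛ y = [0, -3, 0, 0, 0]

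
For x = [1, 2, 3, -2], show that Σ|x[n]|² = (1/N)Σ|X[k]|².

Time domain:
Σ|x[n]|² = |1|² + |2|² + |3|² + |-2|² = 18.0000

Frequency domain:
(1/4)Σ|X[k]|² = (1/4)(|4|² + |-2-4i|² + |4|² + |-2+4i|²) = (1/4)·72.0000 = 18.0000

Both sides agree, confirming Parseval's theorem.

Σ|x[n]|² = (1/N)Σ|X[k]|² = 18.0000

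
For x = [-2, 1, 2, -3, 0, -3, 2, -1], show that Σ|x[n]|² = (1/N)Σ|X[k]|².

Time domain:
Σ|x[n]|² = |-2|² + |1|² + |2|² + |-3|² + |0|² + |-3|² + |2|² + |-1|² = 32.0000

Frequency domain:
(1/8)Σ|X[k]|² = (1/8)(|-4|² + |2.2426-1.4142i|² + |-6-2i|² + |-6.2426-1.4142i|² + |8|² + |-6.2426+1.4142i|² + |-6+2i|² + |2.2426+1.4142i|²) = (1/8)·256.0000 = 32.0000

Both sides agree, confirming Parseval's theorem.

Σ|x[n]|² = (1/N)Σ|X[k]|² = 32.0000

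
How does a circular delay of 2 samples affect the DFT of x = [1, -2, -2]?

Time shift by 2: X_shifted[k] = ω_3^(2k) · X[k]
Shifted x = [-2, -2, 1]

DFT(x[n-2]) = [-3, -1.5000+2.5981i, -1.5000-2.5981i]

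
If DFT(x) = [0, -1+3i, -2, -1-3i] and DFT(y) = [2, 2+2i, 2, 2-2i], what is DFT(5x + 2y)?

By linearity: DFT(5x + 2y) = 5·DFT(x) + 2·DFT(y)
= 5·[0, -1+3i, -2, -1-3i] + 2·[2, 2+2i, 2, 2-2i]

Computing element-wise:
Z[0] = 5·(0) + 2·(2) = 4
Z[1] = 5·(-1+3i) + 2·(2+2i) = -1+19i
Z[2] = 5·(-2) + 2·(2) = -6
Z[3] = 5·(-1-3i) + 2·(2-2i) = -1-19i

DFT(5x + 2y) = 5·X + 2·Y = [4, -1+19i, -6, -1-19i]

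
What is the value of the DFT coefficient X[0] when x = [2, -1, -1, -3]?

X[0] = Σ(n=0 to 3) x[n] · ω_4^0 = Σ x[n]
= (2) + (-1) + (-1) + (-3)

X[0] = -3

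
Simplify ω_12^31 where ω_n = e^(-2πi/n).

Since ω_12^12 = 1, powers reduce modulo 12.
31 mod 12 = 7
So ω_12^31 = ω_12^7 = e^(-2πi·7/12)

ω_12^31 = ω_12^7 = -0.8660+0.5000i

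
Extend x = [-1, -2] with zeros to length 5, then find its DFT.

Original 2-point DFT: [-3, 1]
Zero-padded 5-point DFT provides frequency interpolation.

DFT_5([x, 0, ...]) = [-3, -1.6180+1.9021i, 0.6180+1.1756i, 0.6180-1.1756i, -1.6180-1.9021i]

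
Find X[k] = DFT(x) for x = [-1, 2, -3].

X[k] = Σ(n=0 to 2) x[n] · ω_3^(nk)
where ω_3 = e^(-2πi/3)

Computing each X[k]:
X[0] = -2
X[1] = -0.5000-4.3301i
X[2] = -0.5000+4.3301i

X = [-2, -0.5000-4.3301i, -0.5000+4.3301i]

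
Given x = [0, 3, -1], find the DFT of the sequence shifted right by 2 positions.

Time shift by 2: X_shifted[k] = ω_3^(2k) · X[k]
Shifted x = [3, -1, 0]

DFT(x[n-2]) = [2, 3.5000+0.8660i, 3.5000-0.8660i]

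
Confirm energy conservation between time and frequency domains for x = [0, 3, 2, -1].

Time domain:
Σ|x[n]|² = |0|² + |3|² + |2|² + |-1|² = 14.0000

Frequency domain:
(1/4)Σ|X[k]|² = (1/4)(|4|² + |-2-4i|² + |0|² + |-2+4i|²) = (1/4)·56.0000 = 14.0000

Both sides agree, confirming Parseval's theorem.

Σ|x[n]|² = (1/N)Σ|X[k]|² = 14.0000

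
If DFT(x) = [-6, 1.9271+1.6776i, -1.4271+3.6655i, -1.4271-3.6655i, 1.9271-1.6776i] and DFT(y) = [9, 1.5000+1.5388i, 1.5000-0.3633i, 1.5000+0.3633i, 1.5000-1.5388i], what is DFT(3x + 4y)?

By linearity: DFT(3x + 4y) = 3·DFT(x) + 4·DFT(y)
= 3·[-6, 1.9271+1.6776i, -1.4271+3.6655i, -1.4271-3.6655i, 1.9271-1.6776i] + 4·[9, 1.5000+1.5388i, 1.5000-0.3633i, 1.5000+0.3633i, 1.5000-1.5388i]

Computing element-wise:
Z[0] = 3·(-6) + 4·(9) = 18
Z[1] = 3·(1.9271+1.6776i) + 4·(1.5000+1.5388i) = 11.7813+11.1880i
Z[2] = 3·(-1.4271+3.6655i) + 4·(1.5000-0.3633i) = 1.7187+9.5433i
Z[3] = 3·(-1.4271-3.6655i) + 4·(1.5000+0.3633i) = 1.7187-9.5433i
Z[4] = 3·(1.9271-1.6776i) + 4·(1.5000-1.5388i) = 11.7813-11.1880i

DFT(3x + 4y) = 3·X + 4·Y = [18, 11.7813+11.1880i, 1.7187+9.5433i, 1.7187-9.5433i, 11.7813-11.1880i]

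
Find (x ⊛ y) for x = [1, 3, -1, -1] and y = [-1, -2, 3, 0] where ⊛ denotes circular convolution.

(x ⊛ y)[n] = Σ(m=0 to 3) x[m] · y[(n-m) mod 4]

Computing each output sample:
(x ⊛ y)[0] = -2
(x ⊛ y)[1] = -8
(x ⊛ y)[2] = -2
(x ⊛ y)[3] = 12

x ⊛ y = [-2, -8, -2, 12]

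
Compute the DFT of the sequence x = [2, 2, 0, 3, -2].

X[k] = Σ(n=0 to 4) x[n] · ω_5^(nk)
where ω_5 = e^(-2πi/5)

Computing each X[k]:
X[0] = 5
X[1] = -0.4271-2.0409i
X[2] = 2.9271-5.2043i
X[3] = 2.9271+5.2043i
X[4] = -0.4271+2.0409i

X = [5, -0.4271-2.0409i, 2.9271-5.2043i, 2.9271+5.2043i, -0.4271+2.0409i]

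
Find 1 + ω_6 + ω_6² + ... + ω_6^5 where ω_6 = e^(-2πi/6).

Sum of all nth roots of unity equals 0 for n > 1 (geometric series with r ≠ 1).

0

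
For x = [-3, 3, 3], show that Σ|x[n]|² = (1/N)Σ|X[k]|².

Time domain:
Σ|x[n]|² = |-3|² + |3|² + |3|² = 27.0000

Frequency domain:
(1/3)Σ|X[k]|² = (1/3)(|3|² + |-6|² + |-6|²) = (1/3)·81.0000 = 27.0000

Both sides agree, confirming Parseval's theorem.

Σ|x[n]|² = (1/N)Σ|X[k]|² = 27.0000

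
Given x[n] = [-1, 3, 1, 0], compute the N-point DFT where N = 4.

X[k] = Σ(n=0 to 3) x[n] · ω_4^(nk)
where ω_4 = e^(-2πi/4)

Computing each X[k]:
X[0] = 3
X[1] = -2-3i
X[2] = -3
X[3] = -2+3i

X = [3, -2-3i, -3, -2+3i]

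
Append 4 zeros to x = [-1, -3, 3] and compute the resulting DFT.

Original 3-point DFT: [-1, -1.0000+5.1962i, -1.0000-5.1962i]
Zero-padded 7-point DFT provides frequency interpolation.

DFT_7([x, 0, ...]) = [-1, -3.5380-0.5793i, -3.0353+4.2264i, 3.5734+3.6471i, 3.5734-3.6471i, -3.0353-4.2264i, -3.5380+0.5793i]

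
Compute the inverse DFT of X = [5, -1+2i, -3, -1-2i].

x[n] = (1/4) Σ(k=0 to 3) X[k] · e^(2πikn/4)

Computing each x[n]:
x[0] = 0
x[1] = 1
x[2] = 1
x[3] = 3

x = [0, 1, 1, 3]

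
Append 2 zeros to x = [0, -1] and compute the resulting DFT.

Original 2-point DFT: [-1, 1]
Zero-padded 4-point DFT provides frequency interpolation.

DFT_4([x, 0, ...]) = [-1, 1i, 1, -1i]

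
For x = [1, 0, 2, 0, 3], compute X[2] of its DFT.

X[2] = Σ(n=0 to 4) x[n] · ω_5^(2n) where ω_5 = e^(-2πi/5)
= (1)·ω_5^0 + (0)·ω_5^2 + (2)·ω_5^4 + (0)·ω_5^6 + (3)·ω_5^8

X[2] = -0.8090+3.6655i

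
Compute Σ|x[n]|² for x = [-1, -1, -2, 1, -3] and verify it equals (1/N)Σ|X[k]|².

Time domain:
Σ|x[n]|² = |-1|² + |-1|² + |-2|² + |1|² + |-3|² = 16.0000

Frequency domain:
(1/5)Σ|X[k]|² = (1/5)(|-6|² + |-1.4271-0.1388i|² + |1.9271-4.0287i|² + |1.9271+4.0287i|² + |-1.4271+0.1388i|²) = (1/5)·80.0000 = 16.0000

Both sides agree, confirming Parseval's theorem.

Σ|x[n]|² = (1/N)Σ|X[k]|² = 16.0000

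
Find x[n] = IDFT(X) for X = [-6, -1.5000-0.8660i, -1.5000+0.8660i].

x[n] = (1/3) Σ(k=0 to 2) X[k] · e^(2πikn/3)

Computing each x[n]:
x[0] = -3
x[1] = -1
x[2] = -2

x = [-3, -1, -2]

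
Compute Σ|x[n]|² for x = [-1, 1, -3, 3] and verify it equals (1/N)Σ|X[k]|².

Time domain:
Σ|x[n]|² = |-1|² + |1|² + |-3|² + |3|² = 20.0000

Frequency domain:
(1/4)Σ|X[k]|² = (1/4)(|0|² + |2+2i|² + |-8|² + |2-2i|²) = (1/4)·80.0000 = 20.0000

Both sides agree, confirming Parseval's theorem.

Σ|x[n]|² = (1/N)Σ|X[k]|² = 20.0000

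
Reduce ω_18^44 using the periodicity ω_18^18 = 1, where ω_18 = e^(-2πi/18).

Since ω_18^18 = 1, powers reduce modulo 18.
44 mod 18 = 8
So ω_18^44 = ω_18^8 = e^(-2πi·8/18)

ω_18^44 = ω_18^8 = -0.9397-0.3420i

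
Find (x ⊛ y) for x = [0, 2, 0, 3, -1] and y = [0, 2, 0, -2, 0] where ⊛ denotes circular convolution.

(x ⊛ y)[n] = Σ(m=0 to 4) x[m] · y[(n-m) mod 5]

Computing each output sample:
(x ⊛ y)[0] = -2
(x ⊛ y)[1] = -6
(x ⊛ y)[2] = 6
(x ⊛ y)[3] = 0
(x ⊛ y)[4] = 2

x ⊛ y = [-2, -6, 6, 0, 2]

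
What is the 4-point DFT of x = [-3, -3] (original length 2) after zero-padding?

Original 2-point DFT: [-6, 0]
Zero-padded 4-point DFT provides frequency interpolation.

DFT_4([x, 0, ...]) = [-6, -3+3i, 0, -3-3i]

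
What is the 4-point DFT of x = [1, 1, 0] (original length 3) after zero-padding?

Original 3-point DFT: [2, 0.5000-0.8660i, 0.5000+0.8660i]
Zero-padded 4-point DFT provides frequency interpolation.

DFT_4([x, 0, ...]) = [2, 1-1i, 0, 1+1i]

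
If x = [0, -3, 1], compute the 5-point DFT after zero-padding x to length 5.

Original 3-point DFT: [-2, 1.0000+3.4641i, 1.0000-3.4641i]
Zero-padded 5-point DFT provides frequency interpolation.

DFT_5([x, 0, ...]) = [-2, -1.7361+2.2654i, 2.7361+2.7144i, 2.7361-2.7144i, -1.7361-2.2654i]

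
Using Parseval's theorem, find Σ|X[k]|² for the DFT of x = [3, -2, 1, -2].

Parseval: Σ|x[n]|² = (1/N)Σ|X[k]|², so Σ|X[k]|² = N·Σ|x[n]|² = 4·18.0000

Σ|X[k]|² = N·Σ|x[n]|² = 4·18.0000 = 72.0000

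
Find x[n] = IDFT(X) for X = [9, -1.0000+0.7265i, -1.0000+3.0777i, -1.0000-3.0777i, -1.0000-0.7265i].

x[n] = (1/5) Σ(k=0 to 4) X[k] · e^(2πikn/5)

Computing each x[n]:
x[0] = 1
x[1] = 1
x[2] = 3
x[3] = 1
x[4] = 3

x = [1, 1, 3, 1, 3]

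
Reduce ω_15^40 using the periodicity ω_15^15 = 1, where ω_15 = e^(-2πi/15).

Since ω_15^15 = 1, powers reduce modulo 15.
40 mod 15 = 10
So ω_15^40 = ω_15^10 = e^(-2πi·10/15)

ω_15^40 = ω_15^10 = -0.5000+0.8660i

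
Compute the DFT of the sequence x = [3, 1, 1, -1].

X[k] = Σ(n=0 to 3) x[n] · ω_4^(nk)
where ω_4 = e^(-2πi/4)

Computing each X[k]:
X[0] = 4
X[1] = 2-2i
X[2] = 4
X[3] = 2+2i

X = [4, 2-2i, 4, 2+2i]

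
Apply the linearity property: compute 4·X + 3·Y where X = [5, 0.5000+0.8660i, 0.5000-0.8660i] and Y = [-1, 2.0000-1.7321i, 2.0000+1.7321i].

By linearity: DFT(4x + 3y) = 4·DFT(x) + 3·DFT(y)
= 4·[5, 0.5000+0.8660i, 0.5000-0.8660i] + 3·[-1, 2.0000-1.7321i, 2.0000+1.7321i]

Computing element-wise:
Z[0] = 4·(5) + 3·(-1) = 17
Z[1] = 4·(0.5000+0.8660i) + 3·(2.0000-1.7321i) = 8.0000-1.7323i
Z[2] = 4·(0.5000-0.8660i) + 3·(2.0000+1.7321i) = 8.0000+1.7323i

DFT(4x + 3y) = 4·X + 3·Y = [17, 8.0000-1.7323i, 8.0000+1.7323i]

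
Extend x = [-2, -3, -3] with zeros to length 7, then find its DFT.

Original 3-point DFT: [-8, 1, 1]
Zero-padded 7-point DFT provides frequency interpolation.

DFT_7([x, 0, ...]) = [-8, -3.2029+5.2703i, 1.3705+1.6231i, -1.1676-1.0438i, -1.1676+1.0438i, 1.3705-1.6231i, -3.2029-5.2703i]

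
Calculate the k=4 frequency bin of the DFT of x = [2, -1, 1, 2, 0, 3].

X[4] = Σ(n=0 to 5) x[n] · ω_6^(4n) where ω_6 = e^(-2πi/6)
= (2)·ω_6^0 + (-1)·ω_6^4 + (1)·ω_6^8 + (2)·ω_6^12 + (0)·ω_6^16 + (3)·ω_6^20

X[4] = 2.5000-4.3301i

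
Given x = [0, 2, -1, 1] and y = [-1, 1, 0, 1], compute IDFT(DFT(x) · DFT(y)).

(x ⊛ y)[n] = Σ(m=0 to 3) x[m] · y[(n-m) mod 4]

Computing each output sample:
(x ⊛ y)[0] = 3
(x ⊛ y)[1] = -3
(x ⊛ y)[2] = 4
(x ⊛ y)[3] = -2

x ⊛ y = [3, -3, 4, -2]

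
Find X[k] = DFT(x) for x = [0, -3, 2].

X[k] = Σ(n=0 to 2) x[n] · ω_3^(nk)
where ω_3 = e^(-2πi/3)

Computing each X[k]:
X[0] = -1
X[1] = 0.5000+4.3301i
X[2] = 0.5000-4.3301i

X = [-1, 0.5000+4.3301i, 0.5000-4.3301i]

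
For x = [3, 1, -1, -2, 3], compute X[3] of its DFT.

X[3] = Σ(n=0 to 4) x[n] · ω_5^(3n) where ω_5 = e^(-2πi/5)
= (3)·ω_5^0 + (1)·ω_5^3 + (-1)·ω_5^6 + (-2)·ω_5^9 + (3)·ω_5^12

X[3] = -1.1631-2.1266i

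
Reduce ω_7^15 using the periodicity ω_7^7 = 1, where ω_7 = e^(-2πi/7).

Since ω_7^7 = 1, powers reduce modulo 7.
15 mod 7 = 1
So ω_7^15 = ω_7^1 = e^(-2πi·1/7)

ω_7^15 = ω_7^1 = 0.6235-0.7818i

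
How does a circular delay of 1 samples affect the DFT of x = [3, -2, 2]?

Time shift by 1: X_shifted[k] = ω_3^(1k) · X[k]
Shifted x = [2, 3, -2]

DFT(x[n-1]) = [3, 1.5000-4.3301i, 1.5000+4.3301i]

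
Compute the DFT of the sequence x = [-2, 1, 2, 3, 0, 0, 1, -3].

X[k] = Σ(n=0 to 7) x[n] · ω_8^(nk)
where ω_8 = e^(-2πi/8)

Computing each X[k]:
X[0] = 2
X[1] = -5.5355-5.9497i
X[2] = -5-1i
X[3] = 1.5355-3.9497i
X[4] = 0
X[5] = 1.5355+3.9497i
X[6] = -5+1i
X[7] = -5.5355+5.9497i

X = [2, -5.5355-5.9497i, -5-1i, 1.5355-3.9497i, 0, 1.5355+3.9497i, -5+1i, -5.5355+5.9497i]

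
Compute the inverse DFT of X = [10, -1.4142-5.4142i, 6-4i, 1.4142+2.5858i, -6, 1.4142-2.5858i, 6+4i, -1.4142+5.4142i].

x[n] = (1/8) Σ(k=0 to 7) X[k] · e^(2πikn/8)

Computing each x[n]:
x[0] = 2
x[1] = 3
x[2] = 1
x[3] = 2
x[4] = 2
x[5] = 3
x[6] = -3
x[7] = 0

x = [2, 3, 1, 2, 2, 3, -3, 0]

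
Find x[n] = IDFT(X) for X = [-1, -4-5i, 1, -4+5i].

x[n] = (1/4) Σ(k=0 to 3) X[k] · e^(2πikn/4)

Computing each x[n]:
x[0] = -2
x[1] = 2
x[2] = 2
x[3] = -3

x = [-2, 2, 2, -3]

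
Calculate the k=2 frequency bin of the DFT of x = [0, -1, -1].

X[2] = Σ(n=0 to 2) x[n] · ω_3^(2n) where ω_3 = e^(-2πi/3)
= (0)·ω_3^0 + (-1)·ω_3^2 + (-1)·ω_3^4

X[2] = 1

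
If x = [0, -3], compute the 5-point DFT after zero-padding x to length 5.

Original 2-point DFT: [-3, 3]
Zero-padded 5-point DFT provides frequency interpolation.

DFT_5([x, 0, ...]) = [-3, -0.9271+2.8532i, 2.4271+1.7634i, 2.4271-1.7634i, -0.9271-2.8532i]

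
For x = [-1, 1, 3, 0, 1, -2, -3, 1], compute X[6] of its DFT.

X[6] = Σ(n=0 to 7) x[n] · ω_8^(6n) where ω_8 = e^(-2πi/8)
= (-1)·ω_8^0 + (1)·ω_8^6 + (3)·ω_8^12 + (0)·ω_8^18 + (1)·ω_8^24 + (-2)·ω_8^30 + (-3)·ω_8^36 + (1)·ω_8^42

X[6] = -2i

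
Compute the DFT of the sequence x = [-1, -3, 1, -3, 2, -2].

X[k] = Σ(n=0 to 5) x[n] · ω_6^(nk)
where ω_6 = e^(-2πi/6)

Computing each X[k]:
X[0] = -6
X[1] = -2.0000+1.7321i
X[2] = -3
X[3] = 10
X[4] = -3
X[5] = -2.0000-1.7321i

X = [-6, -2.0000+1.7321i, -3, 10, -3, -2.0000-1.7321i]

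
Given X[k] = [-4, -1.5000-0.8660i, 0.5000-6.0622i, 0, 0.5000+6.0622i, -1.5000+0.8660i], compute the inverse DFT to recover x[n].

x[n] = (1/6) Σ(k=0 to 5) X[k] · e^(2πikn/6)

Computing each x[n]:
x[0] = -1
x[1] = 1
x[2] = -2
x[3] = 0
x[4] = 1
x[5] = -3

x = [-1, 1, -2, 0, 1, -3]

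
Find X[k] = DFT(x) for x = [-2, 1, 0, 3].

X[k] = Σ(n=0 to 3) x[n] · ω_4^(nk)
where ω_4 = e^(-2πi/4)

Computing each X[k]:
X[0] = 2
X[1] = -2+2i
X[2] = -6
X[3] = -2-2i

X = [2, -2+2i, -6, -2-2i]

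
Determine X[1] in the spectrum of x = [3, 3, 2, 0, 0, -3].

X[1] = Σ(n=0 to 5) x[n] · ω_6^(1n) where ω_6 = e^(-2πi/6)
= (3)·ω_6^0 + (3)·ω_6^1 + (2)·ω_6^2 + (0)·ω_6^3 + (0)·ω_6^4 + (-3)·ω_6^5

X[1] = 2.0000-6.9282i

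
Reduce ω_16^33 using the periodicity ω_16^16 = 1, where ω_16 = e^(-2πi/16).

Since ω_16^16 = 1, powers reduce modulo 16.
33 mod 16 = 1
So ω_16^33 = ω_16^1 = e^(-2πi·1/16)

ω_16^33 = ω_16^1 = 0.9239-0.3827i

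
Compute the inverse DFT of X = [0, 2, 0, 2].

x[n] = (1/4) Σ(k=0 to 3) X[k] · e^(2πikn/4)

Computing each x[n]:
x[0] = 1
x[1] = 0
x[2] = -1
x[3] = 0

x = [1, 0, -1, 0]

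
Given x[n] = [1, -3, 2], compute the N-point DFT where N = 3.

X[k] = Σ(n=0 to 2) x[n] · ω_3^(nk)
where ω_3 = e^(-2πi/3)

Computing each X[k]:
X[0] = 0
X[1] = 1.5000+4.3301i
X[2] = 1.5000-4.3301i

X = [0, 1.5000+4.3301i, 1.5000-4.3301i]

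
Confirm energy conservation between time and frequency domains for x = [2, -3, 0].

Time domain:
Σ|x[n]|² = |2|² + |-3|² + |0|² = 13.0000

Frequency domain:
(1/3)Σ|X[k]|² = (1/3)(|-1|² + |3.5000+2.5981i|² + |3.5000-2.5981i|²) = (1/3)·39.0000 = 13.0000

Both sides agree, confirming Parseval's theorem.

Σ|x[n]|² = (1/N)Σ|X[k]|² = 13.0000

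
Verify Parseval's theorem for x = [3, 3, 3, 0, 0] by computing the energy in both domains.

Time domain:
Σ|x[n]|² = |3|² + |3|² + |3|² + |0|² + |0|² = 27.0000

Frequency domain:
(1/5)Σ|X[k]|² = (1/5)(|9|² + |1.5000-4.6165i|² + |1.5000+1.0898i|² + |1.5000-1.0898i|² + |1.5000+4.6165i|²) = (1/5)·135.0000 = 27.0000

Both sides agree, confirming Parseval's theorem.

Σ|x[n]|² = (1/N)Σ|X[k]|² = 27.0000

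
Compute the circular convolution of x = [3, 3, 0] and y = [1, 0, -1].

(x ⊛ y)[n] = Σ(m=0 to 2) x[m] · y[(n-m) mod 3]

Computing each output sample:
(x ⊛ y)[0] = 0
(x ⊛ y)[1] = 3
(x ⊛ y)[2] = -3

x ⊛ y = [0, 3, -3]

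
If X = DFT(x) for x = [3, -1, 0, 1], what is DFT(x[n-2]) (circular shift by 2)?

Time shift by 2: X_shifted[k] = ω_4^(2k) · X[k]
Shifted x = [0, 1, 3, -1]

DFT(x[n-2]) = [3, -3-2i, 3, -3+2i]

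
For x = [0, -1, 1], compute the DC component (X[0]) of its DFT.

X[0] = Σ(n=0 to 2) x[n] · ω_3^0 = Σ x[n]
= (0) + (-1) + (1)

X[0] = 0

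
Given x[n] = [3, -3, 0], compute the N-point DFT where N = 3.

X[k] = Σ(n=0 to 2) x[n] · ω_3^(nk)
where ω_3 = e^(-2πi/3)

Computing each X[k]:
X[0] = 0
X[1] = 4.5000+2.5981i
X[2] = 4.5000-2.5981i

X = [0, 4.5000+2.5981i, 4.5000-2.5981i]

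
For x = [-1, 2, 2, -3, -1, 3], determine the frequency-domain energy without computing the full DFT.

Parseval: Σ|x[n]|² = (1/N)Σ|X[k]|², so Σ|X[k]|² = N·Σ|x[n]|² = 6·28.0000

Σ|X[k]|² = N·Σ|x[n]|² = 6·28.0000 = 168.0000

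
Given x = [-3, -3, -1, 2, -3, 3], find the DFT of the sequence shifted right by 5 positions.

Time shift by 5: X_shifted[k] = ω_6^(5k) · X[k]
Shifted x = [-3, -1, 2, -3, 3, -3]

DFT(x[n-5]) = [-5, -4.5000-0.8660i, -6.5000-2.5981i, 9, -6.5000+2.5981i, -4.5000+0.8660i]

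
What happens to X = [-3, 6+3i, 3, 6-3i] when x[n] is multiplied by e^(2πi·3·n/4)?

Modulation property: DFT(ω_4^(-3n)·x[n]) = X[(k-3) mod 4], so circularly shift X by 3 positions.

X[k-3] = [6+3i, 3, 6-3i, -3]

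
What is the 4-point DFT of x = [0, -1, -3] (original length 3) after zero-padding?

Original 3-point DFT: [-4, 2.0000-1.7321i, 2.0000+1.7321i]
Zero-padded 4-point DFT provides frequency interpolation.

DFT_4([x, 0, ...]) = [-4, 3+1i, -2, 3-1i]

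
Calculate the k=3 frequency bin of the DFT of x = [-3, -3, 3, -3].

X[3] = Σ(n=0 to 3) x[n] · ω_4^(3n) where ω_4 = e^(-2πi/4)
= (-3)·ω_4^0 + (-3)·ω_4^3 + (3)·ω_4^6 + (-3)·ω_4^9

X[3] = -6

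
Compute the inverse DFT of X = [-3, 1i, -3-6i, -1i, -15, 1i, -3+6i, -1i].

x[n] = (1/8) Σ(k=0 to 7) X[k] · e^(2πikn/8)

Computing each x[n]:
x[0] = -3
x[1] = 3
x[2] = -2
x[3] = 0
x[4] = -3
x[5] = 3
x[6] = -1
x[7] = 0

x = [-3, 3, -2, 0, -3, 3, -1, 0]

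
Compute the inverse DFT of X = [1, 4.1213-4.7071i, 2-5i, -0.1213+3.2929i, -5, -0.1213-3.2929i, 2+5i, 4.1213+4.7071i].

x[n] = (1/8) Σ(k=0 to 7) X[k] · e^(2πikn/8)

Computing each x[n]:
x[0] = 1
x[1] = 3
x[2] = 1
x[3] = -1
x[4] = -1
x[5] = 1
x[6] = -3
x[7] = 0

x = [1, 3, 1, -1, -1, 1, -3, 0]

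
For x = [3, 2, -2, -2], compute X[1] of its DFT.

X[1] = Σ(n=0 to 3) x[n] · ω_4^(1n) where ω_4 = e^(-2πi/4)
= (3)·ω_4^0 + (2)·ω_4^1 + (-2)·ω_4^2 + (-2)·ω_4^3

X[1] = 5-4i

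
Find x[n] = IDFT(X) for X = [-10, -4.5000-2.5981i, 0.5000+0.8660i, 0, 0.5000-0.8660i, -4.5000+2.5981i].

x[n] = (1/6) Σ(k=0 to 5) X[k] · e^(2πikn/6)

Computing each x[n]:
x[0] = -3
x[1] = -2
x[2] = 0
x[3] = 0
x[4] = -2
x[5] = -3

x = [-3, -2, 0, 0, -2, -3]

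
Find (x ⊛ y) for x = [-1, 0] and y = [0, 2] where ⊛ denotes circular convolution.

(x ⊛ y)[n] = Σ(m=0 to 1) x[m] · y[(n-m) mod 2]

Computing each output sample:
(x ⊛ y)[0] = 0
(x ⊛ y)[1] = -2

x ⊛ y = [0, -2]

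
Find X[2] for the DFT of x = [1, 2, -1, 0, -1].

X[2] = Σ(n=0 to 4) x[n] · ω_5^(2n) where ω_5 = e^(-2πi/5)
= (1)·ω_5^0 + (2)·ω_5^2 + (-1)·ω_5^4 + (0)·ω_5^6 + (-1)·ω_5^8

X[2] = -0.1180-2.7144i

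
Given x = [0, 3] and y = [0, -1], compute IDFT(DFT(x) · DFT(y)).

(x ⊛ y)[n] = Σ(m=0 to 1) x[m] · y[(n-m) mod 2]

Computing each output sample:
(x ⊛ y)[0] = -3
(x ⊛ y)[1] = 0

x ⊛ y = [-3, 0]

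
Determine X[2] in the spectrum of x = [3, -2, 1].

X[2] = Σ(n=0 to 2) x[n] · ω_3^(2n) where ω_3 = e^(-2πi/3)
= (3)·ω_3^0 + (-2)·ω_3^2 + (1)·ω_3^4

X[2] = 3.5000-2.5981i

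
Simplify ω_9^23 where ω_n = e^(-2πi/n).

Since ω_9^9 = 1, powers reduce modulo 9.
23 mod 9 = 5
So ω_9^23 = ω_9^5 = e^(-2πi·5/9)

ω_9^23 = ω_9^5 = -0.9397+0.3420i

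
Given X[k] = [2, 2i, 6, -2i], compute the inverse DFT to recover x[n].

x[n] = (1/4) Σ(k=0 to 3) X[k] · e^(2πikn/4)

Computing each x[n]:
x[0] = 2
x[1] = -2
x[2] = 2
x[3] = 0

x = [2, -2, 2, 0]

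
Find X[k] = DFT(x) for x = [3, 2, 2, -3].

X[k] = Σ(n=0 to 3) x[n] · ω_4^(nk)
where ω_4 = e^(-2πi/4)

Computing each X[k]:
X[0] = 4
X[1] = 1-5i
X[2] = 6
X[3] = 1+5i

X = [4, 1-5i, 6, 1+5i]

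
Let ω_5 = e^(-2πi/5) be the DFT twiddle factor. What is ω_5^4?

ω_5^4 = e^(-2πi·4/5)
= cos(-2π·4/5) + i·sin(-2π·4/5)
= cos(-8π/5) + i·sin(-8π/5)

ω_5^4 = cos(-8π/5) + i·sin(-8π/5) = 0.3090+0.9511i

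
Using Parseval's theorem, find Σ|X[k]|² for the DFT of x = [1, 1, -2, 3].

Parseval: Σ|x[n]|² = (1/N)Σ|X[k]|², so Σ|X[k]|² = N·Σ|x[n]|² = 4·15.0000

Σ|X[k]|² = N·Σ|x[n]|² = 4·15.0000 = 60.0000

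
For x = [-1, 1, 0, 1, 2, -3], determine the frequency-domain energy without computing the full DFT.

Parseval: Σ|x[n]|² = (1/N)Σ|X[k]|², so Σ|X[k]|² = N·Σ|x[n]|² = 6·16.0000

Σ|X[k]|² = N·Σ|x[n]|² = 6·16.0000 = 96.0000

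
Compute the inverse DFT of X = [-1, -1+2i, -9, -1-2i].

x[n] = (1/4) Σ(k=0 to 3) X[k] · e^(2πikn/4)

Computing each x[n]:
x[0] = -3
x[1] = 1
x[2] = -2
x[3] = 3

x = [-3, 1, -2, 3]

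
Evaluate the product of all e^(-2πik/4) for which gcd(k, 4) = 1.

The primitive 4th roots of unity are ω_4^k for k coprime to 4: k ∈ {1, 3}
Their product equals the constant term of the cyclotomic polynomial Φ_4(x) up to sign.
For n ≥ 3, the product of all primitive nth roots of unity is 1. (For n=1 it is 1; for n=2 it is -1.)

1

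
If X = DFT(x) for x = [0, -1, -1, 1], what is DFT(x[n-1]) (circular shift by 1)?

Time shift by 1: X_shifted[k] = ω_4^(1k) · X[k]
Shifted x = [1, 0, -1, -1]

DFT(x[n-1]) = [-1, 2-1i, 1, 2+1i]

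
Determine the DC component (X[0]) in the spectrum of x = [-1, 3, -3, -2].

X[0] = Σ(n=0 to 3) x[n] · ω_4^0 = Σ x[n]
= (-1) + (3) + (-3) + (-2)

X[0] = -3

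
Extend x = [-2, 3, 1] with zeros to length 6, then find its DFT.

Original 3-point DFT: [2, -4.0000-1.7321i, -4.0000+1.7321i]
Zero-padded 6-point DFT provides frequency interpolation.

DFT_6([x, 0, ...]) = [2, -1.0000-3.4641i, -4.0000-1.7321i, -4, -4.0000+1.7321i, -1.0000+3.4641i]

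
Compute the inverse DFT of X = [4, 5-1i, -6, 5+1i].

x[n] = (1/4) Σ(k=0 to 3) X[k] · e^(2πikn/4)

Computing each x[n]:
x[0] = 2
x[1] = 3
x[2] = -3
x[3] = 2

x = [2, 3, -3, 2]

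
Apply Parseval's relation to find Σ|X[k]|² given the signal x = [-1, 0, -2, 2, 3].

Parseval: Σ|x[n]|² = (1/N)Σ|X[k]|², so Σ|X[k]|² = N·Σ|x[n]|² = 5·18.0000

Σ|X[k]|² = N·Σ|x[n]|² = 5·18.0000 = 90.0000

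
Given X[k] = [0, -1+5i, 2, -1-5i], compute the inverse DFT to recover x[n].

x[n] = (1/4) Σ(k=0 to 3) X[k] · e^(2πikn/4)

Computing each x[n]:
x[0] = 0
x[1] = -3
x[2] = 1
x[3] = 2

x = [0, -3, 1, 2]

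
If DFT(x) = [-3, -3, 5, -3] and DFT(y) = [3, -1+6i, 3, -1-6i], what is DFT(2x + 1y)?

By linearity: DFT(2x + 1y) = 2·DFT(x) + 1·DFT(y)
= 2·[-3, -3, 5, -3] + 1·[3, -1+6i, 3, -1-6i]

Computing element-wise:
Z[0] = 2·(-3) + 1·(3) = -3
Z[1] = 2·(-3) + 1·(-1+6i) = -7+6i
Z[2] = 2·(5) + 1·(3) = 13
Z[3] = 2·(-3) + 1·(-1-6i) = -7-6i

DFT(2x + 1y) = 2·X + 1·Y = [-3, -7+6i, 13, -7-6i]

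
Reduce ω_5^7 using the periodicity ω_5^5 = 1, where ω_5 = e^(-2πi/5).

Since ω_5^5 = 1, powers reduce modulo 5.
7 mod 5 = 2
So ω_5^7 = ω_5^2 = e^(-2πi·2/5)

ω_5^7 = ω_5^2 = -0.8090-0.5878i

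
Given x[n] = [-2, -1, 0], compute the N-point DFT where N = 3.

X[k] = Σ(n=0 to 2) x[n] · ω_3^(nk)
where ω_3 = e^(-2πi/3)

Computing each X[k]:
X[0] = -3
X[1] = -1.5000+0.8660i
X[2] = -1.5000-0.8660i

X = [-3, -1.5000+0.8660i, -1.5000-0.8660i]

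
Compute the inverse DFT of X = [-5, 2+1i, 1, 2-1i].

x[n] = (1/4) Σ(k=0 to 3) X[k] · e^(2πikn/4)

Computing each x[n]:
x[0] = 0
x[1] = -2
x[2] = -2
x[3] = -1

x = [0, -2, -2, -1]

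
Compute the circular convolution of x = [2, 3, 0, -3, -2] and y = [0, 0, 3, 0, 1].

(x ⊛ y)[n] = Σ(m=0 to 4) x[m] · y[(n-m) mod 5]

Computing each output sample:
(x ⊛ y)[0] = -6
(x ⊛ y)[1] = -6
(x ⊛ y)[2] = 3
(x ⊛ y)[3] = 7
(x ⊛ y)[4] = 2

x ⊛ y = [-6, -6, 3, 7, 2]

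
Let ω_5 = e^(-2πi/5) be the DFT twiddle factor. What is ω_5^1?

ω_5^1 = e^(-2πi·1/5)
= cos(-2π·1/5) + i·sin(-2π·1/5)
= cos(-2π/5) + i·sin(-2π/5)

ω_5^1 = cos(-2π/5) + i·sin(-2π/5) = 0.3090-0.9511i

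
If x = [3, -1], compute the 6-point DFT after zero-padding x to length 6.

Original 2-point DFT: [2, 4]
Zero-padded 6-point DFT provides frequency interpolation.

DFT_6([x, 0, ...]) = [2, 2.5000+0.8660i, 3.5000+0.8660i, 4, 3.5000-0.8660i, 2.5000-0.8660i]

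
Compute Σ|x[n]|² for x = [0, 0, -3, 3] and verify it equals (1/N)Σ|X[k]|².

Time domain:
Σ|x[n]|² = |0|² + |0|² + |-3|² + |3|² = 18.0000

Frequency domain:
(1/4)Σ|X[k]|² = (1/4)(|0|² + |3+3i|² + |-6|² + |3-3i|²) = (1/4)·72.0000 = 18.0000

Both sides agree, confirming Parseval's theorem.

Σ|x[n]|² = (1/N)Σ|X[k]|² = 18.0000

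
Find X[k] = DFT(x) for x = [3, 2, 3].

X[k] = Σ(n=0 to 2) x[n] · ω_3^(nk)
where ω_3 = e^(-2πi/3)

Computing each X[k]:
X[0] = 8
X[1] = 0.5000+0.8660i
X[2] = 0.5000-0.8660i

X = [8, 0.5000+0.8660i, 0.5000-0.8660i]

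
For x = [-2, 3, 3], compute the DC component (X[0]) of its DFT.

X[0] = Σ(n=0 to 2) x[n] · ω_3^0 = Σ x[n]
= (-2) + (3) + (3)

X[0] = 4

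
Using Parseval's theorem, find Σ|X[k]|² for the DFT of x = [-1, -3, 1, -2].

Parseval: Σ|x[n]|² = (1/N)Σ|X[k]|², so Σ|X[k]|² = N·Σ|x[n]|² = 4·15.0000

Σ|X[k]|² = N·Σ|x[n]|² = 4·15.0000 = 60.0000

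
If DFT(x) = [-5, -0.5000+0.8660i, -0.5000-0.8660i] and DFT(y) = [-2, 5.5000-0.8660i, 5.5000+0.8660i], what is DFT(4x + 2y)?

By linearity: DFT(4x + 2y) = 4·DFT(x) + 2·DFT(y)
= 4·[-5, -0.5000+0.8660i, -0.5000-0.8660i] + 2·[-2, 5.5000-0.8660i, 5.5000+0.8660i]

Computing element-wise:
Z[0] = 4·(-5) + 2·(-2) = -24
Z[1] = 4·(-0.5000+0.8660i) + 2·(5.5000-0.8660i) = 9.0000+1.7320i
Z[2] = 4·(-0.5000-0.8660i) + 2·(5.5000+0.8660i) = 9.0000-1.7320i

DFT(4x + 2y) = 4·X + 2·Y = [-24, 9.0000+1.7320i, 9.0000-1.7320i]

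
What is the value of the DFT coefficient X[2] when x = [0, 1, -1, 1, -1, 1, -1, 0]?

X[2] = Σ(n=0 to 7) x[n] · ω_8^(2n) where ω_8 = e^(-2πi/8)
= (0)·ω_8^0 + (1)·ω_8^2 + (-1)·ω_8^4 + (1)·ω_8^6 + (-1)·ω_8^8 + (1)·ω_8^10 + (-1)·ω_8^12 + (0)·ω_8^14

X[2] = 1-1i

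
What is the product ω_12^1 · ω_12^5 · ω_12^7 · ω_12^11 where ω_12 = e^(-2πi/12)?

The primitive 12th roots of unity are ω_12^k for k coprime to 12: k ∈ {1, 5, 7, 11}
Their product equals the constant term of the cyclotomic polynomial Φ_12(x) up to sign.
For n ≥ 3, the product of all primitive nth roots of unity is 1. (For n=1 it is 1; for n=2 it is -1.)

1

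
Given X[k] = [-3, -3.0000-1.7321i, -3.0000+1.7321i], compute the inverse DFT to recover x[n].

x[n] = (1/3) Σ(k=0 to 2) X[k] · e^(2πikn/3)

Computing each x[n]:
x[0] = -3
x[1] = 1
x[2] = -1

x = [-3, 1, -1]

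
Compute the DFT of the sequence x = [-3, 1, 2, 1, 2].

X[k] = Σ(n=0 to 4) x[n] · ω_5^(nk)
where ω_5 = e^(-2πi/5)

Computing each X[k]:
X[0] = 3
X[1] = -4.5000+0.3633i
X[2] = -4.5000+1.5388i
X[3] = -4.5000-1.5388i
X[4] = -4.5000-0.3633i

X = [3, -4.5000+0.3633i, -4.5000+1.5388i, -4.5000-1.5388i, -4.5000-0.3633i]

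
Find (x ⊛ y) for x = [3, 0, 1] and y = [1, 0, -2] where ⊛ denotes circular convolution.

(x ⊛ y)[n] = Σ(m=0 to 2) x[m] · y[(n-m) mod 3]

Computing each output sample:
(x ⊛ y)[0] = 3
(x ⊛ y)[1] = -2
(x ⊛ y)[2] = -5

x ⊛ y = [3, -2, -5]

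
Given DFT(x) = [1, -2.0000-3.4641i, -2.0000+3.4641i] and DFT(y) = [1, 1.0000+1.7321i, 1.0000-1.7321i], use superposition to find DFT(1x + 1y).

By linearity: DFT(1x + 1y) = 1·DFT(x) + 1·DFT(y)
= 1·[1, -2.0000-3.4641i, -2.0000+3.4641i] + 1·[1, 1.0000+1.7321i, 1.0000-1.7321i]

Computing element-wise:
Z[0] = 1·(1) + 1·(1) = 2
Z[1] = 1·(-2.0000-3.4641i) + 1·(1.0000+1.7321i) = -1.0000-1.7320i
Z[2] = 1·(-2.0000+3.4641i) + 1·(1.0000-1.7321i) = -1.0000+1.7320i

DFT(1x + 1y) = 1·X + 1·Y = [2, -1.0000-1.7320i, -1.0000+1.7320i]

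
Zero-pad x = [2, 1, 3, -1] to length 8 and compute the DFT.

Original 4-point DFT: [5, -1-2i, 5, -1+2i]
Zero-padded 8-point DFT provides frequency interpolation.

DFT_8([x, 0, ...]) = [5, 3.4142-3.0000i, -1-2i, 0.5858+3.0000i, 5, 0.5858-3.0000i, -1+2i, 3.4142+3.0000i]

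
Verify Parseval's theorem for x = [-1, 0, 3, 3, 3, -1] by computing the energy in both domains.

Time domain:
Σ|x[n]|² = |-1|² + |0|² + |3|² + |3|² + |3|² + |-1|² = 29.0000

Frequency domain:
(1/6)Σ|X[k]|² = (1/6)(|7|² + |-7.5000-0.8660i|² + |-0.5000-0.8660i|² + |3|² + |-0.5000+0.8660i|² + |-7.5000+0.8660i|²) = (1/6)·174.0000 = 29.0000

Both sides agree, confirming Parseval's theorem.

Σ|x[n]|² = (1/N)Σ|X[k]|² = 29.0000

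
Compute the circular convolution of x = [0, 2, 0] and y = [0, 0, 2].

(x ⊛ y)[n] = Σ(m=0 to 2) x[m] · y[(n-m) mod 3]

Computing each output sample:
(x ⊛ y)[0] = 4
(x ⊛ y)[1] = 0
(x ⊛ y)[2] = 0

x ⊛ y = [4, 0, 0]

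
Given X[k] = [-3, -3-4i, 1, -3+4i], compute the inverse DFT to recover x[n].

x[n] = (1/4) Σ(k=0 to 3) X[k] · e^(2πikn/4)

Computing each x[n]:
x[0] = -2
x[1] = 1
x[2] = 1
x[3] = -3

x = [-2, 1, 1, -3]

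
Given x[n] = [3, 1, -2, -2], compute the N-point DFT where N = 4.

X[k] = Σ(n=0 to 3) x[n] · ω_4^(nk)
where ω_4 = e^(-2πi/4)

Computing each X[k]:
X[0] = 0
X[1] = 5-3i
X[2] = 2
X[3] = 5+3i

X = [0, 5-3i, 2, 5+3i]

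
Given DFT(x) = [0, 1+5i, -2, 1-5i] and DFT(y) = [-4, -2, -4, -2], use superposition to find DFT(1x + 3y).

By linearity: DFT(1x + 3y) = 1·DFT(x) + 3·DFT(y)
= 1·[0, 1+5i, -2, 1-5i] + 3·[-4, -2, -4, -2]

Computing element-wise:
Z[0] = 1·(0) + 3·(-4) = -12
Z[1] = 1·(1+5i) + 3·(-2) = -5+5i
Z[2] = 1·(-2) + 3·(-4) = -14
Z[3] = 1·(1-5i) + 3·(-2) = -5-5i

DFT(1x + 3y) = 1·X + 3·Y = [-12, -5+5i, -14, -5-5i]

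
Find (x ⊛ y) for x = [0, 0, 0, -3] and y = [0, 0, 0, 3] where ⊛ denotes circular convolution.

(x ⊛ y)[n] = Σ(m=0 to 3) x[m] · y[(n-m) mod 4]

Computing each output sample:
(x ⊛ y)[0] = 0
(x ⊛ y)[1] = 0
(x ⊛ y)[2] = -9
(x ⊛ y)[3] = 0

x ⊛ y = [0, 0, -9, 0]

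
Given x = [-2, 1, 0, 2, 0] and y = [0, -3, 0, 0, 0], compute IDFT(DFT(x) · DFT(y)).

(x ⊛ y)[n] = Σ(m=0 to 4) x[m] · y[(n-m) mod 5]

Computing each output sample:
(x ⊛ y)[0] = 0
(x ⊛ y)[1] = 6
(x ⊛ y)[2] = -3
(x ⊛ y)[3] = 0
(x ⊛ y)[4] = -6

x ⊛ y = [0, 6, -3, 0, -6]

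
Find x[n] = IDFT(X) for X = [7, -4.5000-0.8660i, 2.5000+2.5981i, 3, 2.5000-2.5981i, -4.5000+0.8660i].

x[n] = (1/6) Σ(k=0 to 5) X[k] · e^(2πikn/6)

Computing each x[n]:
x[0] = 1
x[1] = -1
x[2] = 3
x[3] = 3
x[4] = 1
x[5] = 0

x = [1, -1, 3, 3, 1, 0]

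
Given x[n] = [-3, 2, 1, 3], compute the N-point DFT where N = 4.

X[k] = Σ(n=0 to 3) x[n] · ω_4^(nk)
where ω_4 = e^(-2πi/4)

Computing each X[k]:
X[0] = 3
X[1] = -4+1i
X[2] = -7
X[3] = -4-1i

X = [3, -4+1i, -7, -4-1i]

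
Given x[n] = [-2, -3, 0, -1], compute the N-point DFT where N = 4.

X[k] = Σ(n=0 to 3) x[n] · ω_4^(nk)
where ω_4 = e^(-2πi/4)

Computing each X[k]:
X[0] = -6
X[1] = -2+2i
X[2] = 2
X[3] = -2-2i

X = [-6, -2+2i, 2, -2-2i]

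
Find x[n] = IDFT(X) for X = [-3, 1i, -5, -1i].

x[n] = (1/4) Σ(k=0 to 3) X[k] · e^(2πikn/4)

Computing each x[n]:
x[0] = -2
x[1] = 0
x[2] = -2
x[3] = 1

x = [-2, 0, -2, 1]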